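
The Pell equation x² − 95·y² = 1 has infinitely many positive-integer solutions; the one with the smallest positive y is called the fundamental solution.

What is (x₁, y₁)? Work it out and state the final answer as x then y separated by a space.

39 4

d=95: √d = [9; 1,2,1,18] (ℓ=4, even), read p_3/q_3
step 0: (9, 1)  from 9·(1,0) + (0,1)
…
step 2: (29, 3)  from 2·(10,1) + (9,1)
step 3: (39, 4)  from 1·(29,3) + (10,1)
→ (39, 4).  Check: 39²=1521, 95·4²=1520, difference 1.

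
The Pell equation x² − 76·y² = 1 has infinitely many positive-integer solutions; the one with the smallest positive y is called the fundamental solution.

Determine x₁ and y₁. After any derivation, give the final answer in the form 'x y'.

57799 6630

√76 → a₀=8, period (1,2,1,1,5,4,5,1,1,2,1,16); ℓ=12 even so k=11
step 0: (8, 1)  from 8·(1,0) + (0,1)
step 1: (9, 1)  from 1·(8,1) + (1,0)
step 2: (26, 3)  from 2·(9,1) + (8,1)
…
step 5: (340, 39)  from 5·(61,7) + (35,4)
step 6: (1421, 163)  from 4·(340,39) + (61,7)
…
step 9: (16311, 1871)  from 1·(8866,1017) + (7445,854)
step 10: (41488, 4759)  from 2·(16311,1871) + (8866,1017)
step 11: (57799, 6630)  from 1·(41488,4759) + (16311,1871)
fundamental: x₁=57799, y₁=6630  (since 3340724401 − 76·43956900 = 1)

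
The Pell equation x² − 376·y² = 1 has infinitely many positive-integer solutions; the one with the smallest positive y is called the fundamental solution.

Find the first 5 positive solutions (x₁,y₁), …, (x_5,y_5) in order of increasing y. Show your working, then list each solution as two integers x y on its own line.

2143295 110532
9187426914049 473805365880
39382732335491159615 2031009343327438668
168817626601983862467148801 8706104341013491514496240
723651950015758622280719887718975 37319499807142991581781109982932

d=376: √d = [19; 2,1,1,3,1,…,1,2,38] (ℓ=16, even), read p_15/q_15
i=0: a=19 ⇒ p=19, q=1
…
i=3: a=1 ⇒ p=97, q=5
…
i=5: a=1 ⇒ p=446, q=23
…
i=8: a=4 ⇒ p=12953, q=668
i=9: a=2 ⇒ p=28834, q=1487
…
i=14: a=1 ⇒ p=837427, q=43187
i=15: a=2 ⇒ p=2143295, q=110532
(x₁, y₁) = (2143295, 110532);  2143295² − 376·110532² = 1 ✓
(2143295+110532√376)^2 = 9187426914049 + 473805365880√376
(2143295+110532√376)^3 = 39382732335491159615 + 2031009343327438668√376
(2143295+110532√376)^4 = 168817626601983862467148801 + 8706104341013491514496240√376
(2143295+110532√376)^5 = 723651950015758622280719887718975 + 37319499807142991581781109982932√376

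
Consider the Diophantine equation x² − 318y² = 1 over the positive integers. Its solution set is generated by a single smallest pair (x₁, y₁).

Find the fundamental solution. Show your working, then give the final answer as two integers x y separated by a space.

d=318: √d = [17; 1,4,1,34] (ℓ=4, even), read p_3/q_3
step 0: (17, 1)  from 17·(1,0) + (0,1)
…
step 2: (89, 5)  from 4·(18,1) + (17,1)
step 3: (107, 6)  from 1·(89,5) + (18,1)
(x₁, y₁) = (107, 6);  107² − 318·6² = 1 ✓

107 6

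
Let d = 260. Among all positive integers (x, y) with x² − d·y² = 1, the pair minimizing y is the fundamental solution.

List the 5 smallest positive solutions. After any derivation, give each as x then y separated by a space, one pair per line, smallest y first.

√260 → a₀=16, period (8,32); ℓ=2 even so k=1
k=0  a_k=16  p_k/q_k = 16/1
k=1  a_k=8  p_k/q_k = 129/8
fundamental: x₁=129, y₁=8  (since 16641 − 260·64 = 1)
k=2:  x_2 = 129·129+260·8·8 = 33281,  y_2 = 129·8+8·129 = 2064
k=3:  x_3 = 129·33281+260·8·2064 = 8586369,  y_3 = 129·2064+8·33281 = 532504
k=4:  x_4 = 129·8586369+260·8·532504 = 2215249921,  y_4 = 129·532504+8·8586369 = 137383968
k=5:  x_5 = 129·2215249921+260·8·137383968 = 571525893249,  y_5 = 129·137383968+8·2215249921 = 35444531240

129 8
33281 2064
8586369 532504
2215249921 137383968
571525893249 35444531240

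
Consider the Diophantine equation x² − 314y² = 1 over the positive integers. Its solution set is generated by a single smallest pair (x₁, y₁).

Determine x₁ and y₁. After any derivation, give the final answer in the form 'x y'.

d=314: √d = [17; 1,2,1,1,2,1,34] (ℓ=7, odd), read p_13/q_13
i=0: a=17 ⇒ p=17, q=1
…
i=3: a=1 ⇒ p=71, q=4
…
i=5: a=2 ⇒ p=319, q=18
…
i=7: a=34 ⇒ p=15381, q=868
i=8: a=1 ⇒ p=15824, q=893
…
i=12: a=2 ⇒ p=282617, q=15949
i=13: a=1 ⇒ p=392499, q=22150
→ (392499, 22150).  Check: 392499²=154055465001, 314·22150²=154055465000, difference 1.

392499 22150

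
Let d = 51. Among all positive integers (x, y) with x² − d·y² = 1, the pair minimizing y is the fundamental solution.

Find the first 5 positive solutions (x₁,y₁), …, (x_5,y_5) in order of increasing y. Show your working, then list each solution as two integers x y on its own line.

√51 → a₀=7, period (7,14); ℓ=2 even so k=1
step 0: (7, 1)  from 7·(1,0) + (0,1)
step 1: (50, 7)  from 7·(7,1) + (1,0)
→ (50, 7).  Check: 50²=2500, 51·7²=2499, difference 1.
k=2:  x_2 = 50·50+51·7·7 = 4999,  y_2 = 50·7+7·50 = 700
k=3:  x_3 = 50·4999+51·7·700 = 499850,  y_3 = 50·700+7·4999 = 69993
k=4:  x_4 = 50·499850+51·7·69993 = 49980001,  y_4 = 50·69993+7·499850 = 6998600
k=5:  x_5 = 50·49980001+51·7·6998600 = 4997500250,  y_5 = 50·6998600+7·49980001 = 699790007

50 7
4999 700
499850 69993
49980001 6998600
4997500250 699790007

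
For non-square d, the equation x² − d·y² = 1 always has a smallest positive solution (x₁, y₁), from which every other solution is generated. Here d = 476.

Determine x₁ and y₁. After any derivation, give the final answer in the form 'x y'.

√476 → a₀=21, period (1,4,2,10,2,4,1,42); ℓ=8 even so k=7
step 0: (21, 1)  from 21·(1,0) + (0,1)
…
step 2: (109, 5)  from 4·(22,1) + (21,1)
step 3: (240, 11)  from 2·(109,5) + (22,1)
step 4: (2509, 115)  from 10·(240,11) + (109,5)
step 5: (5258, 241)  from 2·(2509,115) + (240,11)
step 6: (23541, 1079)  from 4·(5258,241) + (2509,115)
step 7: (28799, 1320)  from 1·(23541,1079) + (5258,241)
→ (28799, 1320).  Check: 28799²=829382401, 476·1320²=829382400, difference 1.

28799 1320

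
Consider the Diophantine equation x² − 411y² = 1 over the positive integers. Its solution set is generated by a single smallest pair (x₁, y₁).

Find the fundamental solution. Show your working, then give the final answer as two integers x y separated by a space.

49730 2453

d=411: √d = [20; 3,1,1,1,19,1,1,1,3,40] (ℓ=10, even), read p_9/q_9
a_0=20:  p_0=20·1+0=20,  q_0=20·0+1=1
…
a_2=1:  p_2=1·61+20=81,  q_2=1·3+1=4
a_3=1:  p_3=1·81+61=142,  q_3=1·4+3=7
…
a_5=19:  p_5=19·223+142=4379,  q_5=19·11+7=216
…
a_8=1:  p_8=1·8981+4602=13583,  q_8=1·443+227=670
a_9=3:  p_9=3·13583+8981=49730,  q_9=3·670+443=2453
fundamental: x₁=49730, y₁=2453  (since 2473072900 − 411·6017209 = 1)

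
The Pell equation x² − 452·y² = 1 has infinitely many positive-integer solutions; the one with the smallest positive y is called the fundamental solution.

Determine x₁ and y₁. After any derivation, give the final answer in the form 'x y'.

d=452: √d = [21; 3,1,5,3,10,3,5,1,3,42] (ℓ=10, even), read p_9/q_9
i=0: a=21 ⇒ p=21, q=1
i=1: a=3 ⇒ p=64, q=3
i=2: a=1 ⇒ p=85, q=4
i=3: a=5 ⇒ p=489, q=23
i=4: a=3 ⇒ p=1552, q=73
i=5: a=10 ⇒ p=16009, q=753
i=6: a=3 ⇒ p=49579, q=2332
i=7: a=5 ⇒ p=263904, q=12413
i=8: a=1 ⇒ p=313483, q=14745
i=9: a=3 ⇒ p=1204353, q=56648
(x₁, y₁) = (1204353, 56648);  1204353² − 452·56648² = 1 ✓

1204353 56648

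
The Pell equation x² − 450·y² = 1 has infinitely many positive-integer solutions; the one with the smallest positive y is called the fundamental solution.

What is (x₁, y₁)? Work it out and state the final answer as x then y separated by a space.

19601 924

√450 = [21; 4,1,2,4,2,1,4,42, …], period ℓ=8 (even) → k=7
step 0: (21, 1)  from 21·(1,0) + (0,1)
step 1: (85, 4)  from 4·(21,1) + (1,0)
step 2: (106, 5)  from 1·(85,4) + (21,1)
step 3: (297, 14)  from 2·(106,5) + (85,4)
step 4: (1294, 61)  from 4·(297,14) + (106,5)
step 5: (2885, 136)  from 2·(1294,61) + (297,14)
step 6: (4179, 197)  from 1·(2885,136) + (1294,61)
step 7: (19601, 924)  from 4·(4179,197) + (2885,136)
fundamental: x₁=19601, y₁=924  (since 384199201 − 450·853776 = 1)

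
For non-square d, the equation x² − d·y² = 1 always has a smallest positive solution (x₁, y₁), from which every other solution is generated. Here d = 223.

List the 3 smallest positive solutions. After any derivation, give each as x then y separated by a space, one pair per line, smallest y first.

d=223: √d = [14; 1,13,1,28] (ℓ=4, even), read p_3/q_3
k=0  a_k=14  p_k/q_k = 14/1
k=1  a_k=1  p_k/q_k = 15/1
k=2  a_k=13  p_k/q_k = 209/14
k=3  a_k=1  p_k/q_k = 224/15
→ (224, 15).  Check: 224²=50176, 223·15²=50175, difference 1.
k=2:  x_2 = 224·224+223·15·15 = 100351,  y_2 = 224·15+15·224 = 6720
k=3:  x_3 = 224·100351+223·15·6720 = 44957024,  y_3 = 224·6720+15·100351 = 3010545

224 15
100351 6720
44957024 3010545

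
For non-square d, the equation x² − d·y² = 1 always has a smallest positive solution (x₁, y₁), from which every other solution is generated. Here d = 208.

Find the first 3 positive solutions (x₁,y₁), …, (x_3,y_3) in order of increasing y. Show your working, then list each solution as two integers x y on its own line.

d=208: √d = [14; 2,2,1,2,2,28] (ℓ=6, even), read p_5/q_5
i=0: a=14 ⇒ p=14, q=1
i=1: a=2 ⇒ p=29, q=2
…
i=4: a=2 ⇒ p=274, q=19
i=5: a=2 ⇒ p=649, q=45
(x₁, y₁) = (649, 45);  649² − 208·45² = 1 ✓
(x_2, y_2) = (649·649 + 208·45·45, 649·45 + 45·649) = (842401, 58410)
(x_3, y_3) = (649·842401 + 208·45·58410, 649·58410 + 45·842401) = (1093435849, 75816135)

649 45
842401 58410
1093435849 75816135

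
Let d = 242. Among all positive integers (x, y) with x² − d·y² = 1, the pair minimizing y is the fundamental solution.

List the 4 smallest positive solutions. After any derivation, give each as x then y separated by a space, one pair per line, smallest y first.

19601 1260
768398401 49394520
30122754096401 1936363971780
1180872205318713601 75909340372325040

√242 → a₀=15, period (1,1,3,1,14,1,3,1,1,30); ℓ=10 even so k=9
k=0  a_k=15  p_k/q_k = 15/1
k=1  a_k=1  p_k/q_k = 16/1
k=2  a_k=1  p_k/q_k = 31/2
k=3  a_k=3  p_k/q_k = 109/7
k=4  a_k=1  p_k/q_k = 140/9
…
k=6  a_k=1  p_k/q_k = 2209/142
k=7  a_k=3  p_k/q_k = 8696/559
k=8  a_k=1  p_k/q_k = 10905/701
k=9  a_k=1  p_k/q_k = 19601/1260
(x₁, y₁) = (19601, 1260);  19601² − 242·1260² = 1 ✓
k=2:  x_2 = 19601·19601+242·1260·1260 = 768398401,  y_2 = 19601·1260+1260·19601 = 49394520
k=3:  x_3 = 19601·768398401+242·1260·49394520 = 30122754096401,  y_3 = 19601·49394520+1260·768398401 = 1936363971780
k=4:  x_4 = 19601·30122754096401+242·1260·1936363971780 = 1180872205318713601,  y_4 = 19601·1936363971780+1260·30122754096401 = 75909340372325040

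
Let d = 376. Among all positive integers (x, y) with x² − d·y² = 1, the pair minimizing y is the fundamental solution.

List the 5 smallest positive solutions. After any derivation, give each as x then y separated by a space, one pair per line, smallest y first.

√376 = [19; 2,1,1,3,1,…,1,2,38, …], period ℓ=16 (even) → k=15
i=0: a=19 ⇒ p=19, q=1
i=1: a=2 ⇒ p=39, q=2
…
i=3: a=1 ⇒ p=97, q=5
i=4: a=3 ⇒ p=349, q=18
…
i=7: a=2 ⇒ p=2928, q=151
…
i=14: a=1 ⇒ p=837427, q=43187
i=15: a=2 ⇒ p=2143295, q=110532
→ (2143295, 110532).  Check: 2143295²=4593713457025, 376·110532²=4593713457024, difference 1.
(2143295+110532√376)^2 = 9187426914049 + 473805365880√376
(2143295+110532√376)^3 = 39382732335491159615 + 2031009343327438668√376
(2143295+110532√376)^4 = 168817626601983862467148801 + 8706104341013491514496240√376
(2143295+110532√376)^5 = 723651950015758622280719887718975 + 37319499807142991581781109982932√376

2143295 110532
9187426914049 473805365880
39382732335491159615 2031009343327438668
168817626601983862467148801 8706104341013491514496240
723651950015758622280719887718975 37319499807142991581781109982932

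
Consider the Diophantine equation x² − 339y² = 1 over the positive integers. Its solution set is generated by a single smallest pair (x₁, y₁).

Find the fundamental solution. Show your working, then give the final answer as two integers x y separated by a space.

√339 = [18; 2,2,2,1,17,1,2,2,2,36, …], period ℓ=10 (even) → k=9
a_0=18:  p_0=18·1+0=18,  q_0=18·0+1=1
a_1=2:  p_1=2·18+1=37,  q_1=2·1+0=2
a_2=2:  p_2=2·37+18=92,  q_2=2·2+1=5
a_3=2:  p_3=2·92+37=221,  q_3=2·5+2=12
a_4=1:  p_4=1·221+92=313,  q_4=1·12+5=17
…
a_6=1:  p_6=1·5542+313=5855,  q_6=1·301+17=318
a_7=2:  p_7=2·5855+5542=17252,  q_7=2·318+301=937
a_8=2:  p_8=2·17252+5855=40359,  q_8=2·937+318=2192
a_9=2:  p_9=2·40359+17252=97970,  q_9=2·2192+937=5321
→ (97970, 5321).  Check: 97970²=9598120900, 339·5321²=9598120899, difference 1.

97970 5321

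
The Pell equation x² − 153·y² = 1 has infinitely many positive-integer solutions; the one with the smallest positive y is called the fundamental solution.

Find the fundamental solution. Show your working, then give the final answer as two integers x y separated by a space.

√153 → a₀=12, period (2,1,2,2,2,1,2,24); ℓ=8 even so k=7
a_0=12:  p_0=12·1+0=12,  q_0=12·0+1=1
…
a_2=1:  p_2=1·25+12=37,  q_2=1·2+1=3
…
a_4=2:  p_4=2·99+37=235,  q_4=2·8+3=19
a_5=2:  p_5=2·235+99=569,  q_5=2·19+8=46
a_6=1:  p_6=1·569+235=804,  q_6=1·46+19=65
a_7=2:  p_7=2·804+569=2177,  q_7=2·65+46=176
→ (2177, 176).  Check: 2177²=4739329, 153·176²=4739328, difference 1.

2177 176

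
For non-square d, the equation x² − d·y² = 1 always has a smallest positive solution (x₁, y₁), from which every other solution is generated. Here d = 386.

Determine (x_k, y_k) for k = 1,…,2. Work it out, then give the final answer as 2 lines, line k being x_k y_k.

111555 5678
24889036049 1266818580

√386 → a₀=19, period (1,1,1,4,1,18,1,4,1,1,1,38); ℓ=12 even so k=11
step 0: (19, 1)  from 19·(1,0) + (0,1)
…
step 5: (334, 17)  from 1·(275,14) + (59,3)
step 6: (6287, 320)  from 18·(334,17) + (275,14)
step 7: (6621, 337)  from 1·(6287,320) + (334,17)
step 8: (32771, 1668)  from 4·(6621,337) + (6287,320)
…
step 10: (72163, 3673)  from 1·(39392,2005) + (32771,1668)
step 11: (111555, 5678)  from 1·(72163,3673) + (39392,2005)
→ (111555, 5678).  Check: 111555²=12444518025, 386·5678²=12444518024, difference 1.
(111555+5678√386)^2 = 24889036049 + 1266818580√386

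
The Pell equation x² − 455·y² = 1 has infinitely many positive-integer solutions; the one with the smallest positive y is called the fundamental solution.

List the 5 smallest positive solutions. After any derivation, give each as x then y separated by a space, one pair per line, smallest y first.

64 3
8191 384
1048384 49149
134184961 6290688
17174626624 805158915

√455 → a₀=21, period (3,42); ℓ=2 even so k=1
step 0: (21, 1)  from 21·(1,0) + (0,1)
step 1: (64, 3)  from 3·(21,1) + (1,0)
fundamental: x₁=64, y₁=3  (since 4096 − 455·9 = 1)
(64+3√455)^2 = 8191 + 384√455
(64+3√455)^3 = 1048384 + 49149√455
(64+3√455)^4 = 134184961 + 6290688√455
(64+3√455)^5 = 17174626624 + 805158915√455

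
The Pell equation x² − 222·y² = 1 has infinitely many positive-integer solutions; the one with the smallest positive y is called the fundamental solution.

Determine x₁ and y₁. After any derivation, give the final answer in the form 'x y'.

149 10

√222 → a₀=14, period (1,8,1,28); ℓ=4 even so k=3
i=0: a=14 ⇒ p=14, q=1
i=1: a=1 ⇒ p=15, q=1
i=2: a=8 ⇒ p=134, q=9
i=3: a=1 ⇒ p=149, q=10
(x₁, y₁) = (149, 10);  149² − 222·10² = 1 ✓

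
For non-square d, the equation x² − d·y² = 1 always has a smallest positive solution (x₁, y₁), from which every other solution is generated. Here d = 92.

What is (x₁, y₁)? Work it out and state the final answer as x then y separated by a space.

1151 120

√92 → a₀=9, period (1,1,2,4,2,1,1,18); ℓ=8 even so k=7
i=0: a=9 ⇒ p=9, q=1
…
i=2: a=1 ⇒ p=19, q=2
i=3: a=2 ⇒ p=48, q=5
i=4: a=4 ⇒ p=211, q=22
…
i=6: a=1 ⇒ p=681, q=71
i=7: a=1 ⇒ p=1151, q=120
→ (1151, 120).  Check: 1151²=1324801, 92·120²=1324800, difference 1.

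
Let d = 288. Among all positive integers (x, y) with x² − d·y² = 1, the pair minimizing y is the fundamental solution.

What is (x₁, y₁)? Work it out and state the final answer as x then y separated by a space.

[16; 1,32] for √288; ℓ=2 ⇒ convergent index 1
i=0: a=16 ⇒ p=16, q=1
i=1: a=1 ⇒ p=17, q=1
fundamental: x₁=17, y₁=1  (since 289 − 288·1 = 1)

17 1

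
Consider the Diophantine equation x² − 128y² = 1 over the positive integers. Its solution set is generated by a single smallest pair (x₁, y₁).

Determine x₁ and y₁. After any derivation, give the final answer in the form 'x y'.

[11; 3,5,3,22] for √128; ℓ=4 ⇒ convergent index 3
k=0  a_k=11  p_k/q_k = 11/1
k=1  a_k=3  p_k/q_k = 34/3
k=2  a_k=5  p_k/q_k = 181/16
k=3  a_k=3  p_k/q_k = 577/51
(x₁, y₁) = (577, 51);  577² − 128·51² = 1 ✓

577 51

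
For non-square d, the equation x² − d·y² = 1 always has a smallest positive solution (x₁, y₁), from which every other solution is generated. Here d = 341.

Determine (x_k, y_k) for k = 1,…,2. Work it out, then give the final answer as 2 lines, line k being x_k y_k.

10626551 575460
225847172311201 12230310076920

√341 → a₀=18, period (2,6,1,8,2,…,6,2,36); ℓ=14 even so k=13
step 0: (18, 1)  from 18·(1,0) + (0,1)
…
step 3: (277, 15)  from 1·(240,13) + (37,2)
step 4: (2456, 133)  from 8·(277,15) + (240,13)
step 5: (5189, 281)  from 2·(2456,133) + (277,15)
step 6: (7645, 414)  from 1·(5189,281) + (2456,133)
step 7: (20479, 1109)  from 2·(7645,414) + (5189,281)
step 8: (28124, 1523)  from 1·(20479,1109) + (7645,414)
step 9: (76727, 4155)  from 2·(28124,1523) + (20479,1109)
step 10: (641940, 34763)  from 8·(76727,4155) + (28124,1523)
step 11: (718667, 38918)  from 1·(641940,34763) + (76727,4155)
step 12: (4953942, 268271)  from 6·(718667,38918) + (641940,34763)
step 13: (10626551, 575460)  from 2·(4953942,268271) + (718667,38918)
(x₁, y₁) = (10626551, 575460);  10626551² − 341·575460² = 1 ✓
(x_2, y_2) = (10626551·10626551 + 341·575460·575460, 10626551·575460 + 575460·10626551) = (225847172311201, 12230310076920)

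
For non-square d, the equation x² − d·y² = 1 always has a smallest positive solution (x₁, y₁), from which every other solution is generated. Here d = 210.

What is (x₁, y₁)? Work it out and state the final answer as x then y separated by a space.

29 2

[14; 2,28] for √210; ℓ=2 ⇒ convergent index 1
step 0: (14, 1)  from 14·(1,0) + (0,1)
step 1: (29, 2)  from 2·(14,1) + (1,0)
(x₁, y₁) = (29, 2);  29² − 210·2² = 1 ✓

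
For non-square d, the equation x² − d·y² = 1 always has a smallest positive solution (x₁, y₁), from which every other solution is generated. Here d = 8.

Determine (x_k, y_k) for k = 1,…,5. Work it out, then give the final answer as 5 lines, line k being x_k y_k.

√8 = [2; 1,4, …], period ℓ=2 (even) → k=1
a_0=2:  p_0=2·1+0=2,  q_0=2·0+1=1
a_1=1:  p_1=1·2+1=3,  q_1=1·1+0=1
fundamental: x₁=3, y₁=1  (since 9 − 8·1 = 1)
k=2:  x_2 = 3·3+8·1·1 = 17,  y_2 = 3·1+1·3 = 6
k=3:  x_3 = 3·17+8·1·6 = 99,  y_3 = 3·6+1·17 = 35
k=4:  x_4 = 3·99+8·1·35 = 577,  y_4 = 3·35+1·99 = 204
k=5:  x_5 = 3·577+8·1·204 = 3363,  y_5 = 3·204+1·577 = 1189

3 1
17 6
99 35
577 204
3363 1189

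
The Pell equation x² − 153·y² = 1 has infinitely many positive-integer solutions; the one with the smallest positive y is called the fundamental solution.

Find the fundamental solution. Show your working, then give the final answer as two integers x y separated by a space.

2177 176

[12; 2,1,2,2,2,1,2,24] for √153; ℓ=8 ⇒ convergent index 7
a_0=12:  p_0=12·1+0=12,  q_0=12·0+1=1
…
a_3=2:  p_3=2·37+25=99,  q_3=2·3+2=8
a_4=2:  p_4=2·99+37=235,  q_4=2·8+3=19
a_5=2:  p_5=2·235+99=569,  q_5=2·19+8=46
a_6=1:  p_6=1·569+235=804,  q_6=1·46+19=65
a_7=2:  p_7=2·804+569=2177,  q_7=2·65+46=176
→ (2177, 176).  Check: 2177²=4739329, 153·176²=4739328, difference 1.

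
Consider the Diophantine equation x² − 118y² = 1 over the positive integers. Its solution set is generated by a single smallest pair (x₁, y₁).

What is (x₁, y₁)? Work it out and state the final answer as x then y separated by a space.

306917 28254

[10; 1,6,3,2,10,2,3,6,1,20] for √118; ℓ=10 ⇒ convergent index 9
i=0: a=10 ⇒ p=10, q=1
…
i=5: a=10 ⇒ p=5779, q=532
…
i=7: a=3 ⇒ p=42115, q=3877
i=8: a=6 ⇒ p=264802, q=24377
i=9: a=1 ⇒ p=306917, q=28254
→ (306917, 28254).  Check: 306917²=94198044889, 118·28254²=94198044888, difference 1.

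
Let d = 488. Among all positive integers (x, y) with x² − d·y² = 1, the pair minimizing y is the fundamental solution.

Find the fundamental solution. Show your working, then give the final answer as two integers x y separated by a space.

243 11

√488 → a₀=22, period (11,44); ℓ=2 even so k=1
a_0=22:  p_0=22·1+0=22,  q_0=22·0+1=1
a_1=11:  p_1=11·22+1=243,  q_1=11·1+0=11
fundamental: x₁=243, y₁=11  (since 59049 − 488·121 = 1)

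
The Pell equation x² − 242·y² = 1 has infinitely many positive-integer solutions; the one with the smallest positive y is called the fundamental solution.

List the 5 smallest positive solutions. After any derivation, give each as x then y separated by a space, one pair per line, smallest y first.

d=242: √d = [15; 1,1,3,1,14,1,3,1,1,30] (ℓ=10, even), read p_9/q_9
a_0=15:  p_0=15·1+0=15,  q_0=15·0+1=1
a_1=1:  p_1=1·15+1=16,  q_1=1·1+0=1
a_2=1:  p_2=1·16+15=31,  q_2=1·1+1=2
a_3=3:  p_3=3·31+16=109,  q_3=3·2+1=7
a_4=1:  p_4=1·109+31=140,  q_4=1·7+2=9
…
a_6=1:  p_6=1·2069+140=2209,  q_6=1·133+9=142
a_7=3:  p_7=3·2209+2069=8696,  q_7=3·142+133=559
a_8=1:  p_8=1·8696+2209=10905,  q_8=1·559+142=701
a_9=1:  p_9=1·10905+8696=19601,  q_9=1·701+559=1260
→ (19601, 1260).  Check: 19601²=384199201, 242·1260²=384199200, difference 1.
(19601+1260√242)^2 = 768398401 + 49394520√242
(19601+1260√242)^3 = 30122754096401 + 1936363971780√242
(19601+1260√242)^4 = 1180872205318713601 + 75909340372325040√242
(19601+1260√242)^5 = 46292552162781456490001 + 2975797959339522246300√242

19601 1260
768398401 49394520
30122754096401 1936363971780
1180872205318713601 75909340372325040
46292552162781456490001 2975797959339522246300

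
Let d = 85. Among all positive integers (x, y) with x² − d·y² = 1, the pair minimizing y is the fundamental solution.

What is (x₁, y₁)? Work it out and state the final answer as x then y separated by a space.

√85 → a₀=9, period (4,1,1,4,18); ℓ=5 odd so k=9
k=0  a_k=9  p_k/q_k = 9/1
…
k=3  a_k=1  p_k/q_k = 83/9
k=4  a_k=4  p_k/q_k = 378/41
k=5  a_k=18  p_k/q_k = 6887/747
k=6  a_k=4  p_k/q_k = 27926/3029
k=7  a_k=1  p_k/q_k = 34813/3776
k=8  a_k=1  p_k/q_k = 62739/6805
k=9  a_k=4  p_k/q_k = 285769/30996
→ (285769, 30996).  Check: 285769²=81663921361, 85·30996²=81663921360, difference 1.

285769 30996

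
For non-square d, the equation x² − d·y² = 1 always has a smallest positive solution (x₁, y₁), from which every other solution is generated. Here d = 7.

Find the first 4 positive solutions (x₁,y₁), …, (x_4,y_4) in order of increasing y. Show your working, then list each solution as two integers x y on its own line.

√7 = [2; 1,1,1,4, …], period ℓ=4 (even) → k=3
a_0=2:  p_0=2·1+0=2,  q_0=2·0+1=1
…
a_2=1:  p_2=1·3+2=5,  q_2=1·1+1=2
a_3=1:  p_3=1·5+3=8,  q_3=1·2+1=3
→ (8, 3).  Check: 8²=64, 7·3²=63, difference 1.
(x_2, y_2) = (8·8 + 7·3·3, 8·3 + 3·8) = (127, 48)
(x_3, y_3) = (8·127 + 7·3·48, 8·48 + 3·127) = (2024, 765)
(x_4, y_4) = (8·2024 + 7·3·765, 8·765 + 3·2024) = (32257, 12192)

8 3
127 48
2024 765
32257 12192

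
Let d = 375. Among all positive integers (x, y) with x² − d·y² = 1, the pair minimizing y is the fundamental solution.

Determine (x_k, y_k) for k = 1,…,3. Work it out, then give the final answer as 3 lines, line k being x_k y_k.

√375 → a₀=19, period (2,1,2,1,5,1,2,1,2,38); ℓ=10 even so k=9
step 0: (19, 1)  from 19·(1,0) + (0,1)
…
step 2: (58, 3)  from 1·(39,2) + (19,1)
step 3: (155, 8)  from 2·(58,3) + (39,2)
step 4: (213, 11)  from 1·(155,8) + (58,3)
…
step 6: (1433, 74)  from 1·(1220,63) + (213,11)
step 7: (4086, 211)  from 2·(1433,74) + (1220,63)
step 8: (5519, 285)  from 1·(4086,211) + (1433,74)
step 9: (15124, 781)  from 2·(5519,285) + (4086,211)
fundamental: x₁=15124, y₁=781  (since 228735376 − 375·609961 = 1)
(x_2, y_2) = (15124·15124 + 375·781·781, 15124·781 + 781·15124) = (457470751, 23623688)
(x_3, y_3) = (15124·457470751 + 375·781·23623688, 15124·23623688 + 781·457470751) = (13837575261124, 714569313843)

15124 781
457470751 23623688
13837575261124 714569313843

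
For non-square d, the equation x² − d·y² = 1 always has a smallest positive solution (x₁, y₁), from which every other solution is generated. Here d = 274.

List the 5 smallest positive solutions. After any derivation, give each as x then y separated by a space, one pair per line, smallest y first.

[16; 1,1,4,4,1,1,32] for √274; ℓ=7 ⇒ convergent index 13
a_0=16:  p_0=16·1+0=16,  q_0=16·0+1=1
…
a_4=4:  p_4=4·149+33=629,  q_4=4·9+2=38
a_5=1:  p_5=1·629+149=778,  q_5=1·38+9=47
a_6=1:  p_6=1·778+629=1407,  q_6=1·47+38=85
…
a_9=1:  p_9=1·47209+45802=93011,  q_9=1·2852+2767=5619
a_10=4:  p_10=4·93011+47209=419253,  q_10=4·5619+2852=25328
…
a_12=1:  p_12=1·1770023+419253=2189276,  q_12=1·106931+25328=132259
a_13=1:  p_13=1·2189276+1770023=3959299,  q_13=1·132259+106931=239190
→ (3959299, 239190).  Check: 3959299²=15676048571401, 274·239190²=15676048571400, difference 1.
(x_2, y_2) = (3959299·3959299 + 274·239190·239190, 3959299·239190 + 239190·3959299) = (31352097142801, 1894049455620)
(x_3, y_3) = (3959299·31352097142801 + 274·239190·1894049455620, 3959299·1894049455620 + 239190·31352097142801) = (248264653730785753699, 14998216231173381570)
(x_4, y_4) = (3959299·248264653730785753699 + 274·239190·14998216231173381570, 3959299·14998216231173381570 + 239190·248264653730785753699) = (1965907990503261255572251201, 118764845051735182903983240)
(x_5, y_5) = (3959299·1965907990503261255572251201 + 274·239190·118764845051735182903983240, 3959299·118764845051735182903983240 + 239190·1965907990503261255572251201) = (15567235081782895307198186429982499, 940451064496965117656884702915950)

3959299 239190
31352097142801 1894049455620
248264653730785753699 14998216231173381570
1965907990503261255572251201 118764845051735182903983240
15567235081782895307198186429982499 940451064496965117656884702915950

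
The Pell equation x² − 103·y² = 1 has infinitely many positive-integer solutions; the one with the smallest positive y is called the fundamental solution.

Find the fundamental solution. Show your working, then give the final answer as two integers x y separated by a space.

227528 22419

√103 = [10; 6,1,2,1,1,9,1,1,2,1,6,20, …], period ℓ=12 (even) → k=11
k=0  a_k=10  p_k/q_k = 10/1
k=1  a_k=6  p_k/q_k = 61/6
k=2  a_k=1  p_k/q_k = 71/7
k=3  a_k=2  p_k/q_k = 203/20
k=4  a_k=1  p_k/q_k = 274/27
k=5  a_k=1  p_k/q_k = 477/47
…
k=10  a_k=1  p_k/q_k = 33877/3338
k=11  a_k=6  p_k/q_k = 227528/22419
(x₁, y₁) = (227528, 22419);  227528² − 103·22419² = 1 ✓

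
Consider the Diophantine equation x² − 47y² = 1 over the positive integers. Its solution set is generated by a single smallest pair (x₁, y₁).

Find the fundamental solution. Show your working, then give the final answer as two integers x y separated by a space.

[6; 1,5,1,12] for √47; ℓ=4 ⇒ convergent index 3
k=0  a_k=6  p_k/q_k = 6/1
k=1  a_k=1  p_k/q_k = 7/1
k=2  a_k=5  p_k/q_k = 41/6
k=3  a_k=1  p_k/q_k = 48/7
(x₁, y₁) = (48, 7);  48² − 47·7² = 1 ✓

48 7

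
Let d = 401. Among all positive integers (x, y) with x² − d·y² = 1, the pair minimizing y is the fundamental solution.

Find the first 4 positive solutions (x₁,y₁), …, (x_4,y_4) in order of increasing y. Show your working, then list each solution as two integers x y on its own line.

d=401: √d = [20; 40] (ℓ=1, odd), read p_1/q_1
i=0: a=20 ⇒ p=20, q=1
i=1: a=40 ⇒ p=801, q=40
→ (801, 40).  Check: 801²=641601, 401·40²=641600, difference 1.
(x_2, y_2) = (801·801 + 401·40·40, 801·40 + 40·801) = (1283201, 64080)
(x_3, y_3) = (801·1283201 + 401·40·64080, 801·64080 + 40·1283201) = (2055687201, 102656120)
(x_4, y_4) = (801·2055687201 + 401·40·102656120, 801·102656120 + 40·2055687201) = (3293209612801, 164455040160)

801 40
1283201 64080
2055687201 102656120
3293209612801 164455040160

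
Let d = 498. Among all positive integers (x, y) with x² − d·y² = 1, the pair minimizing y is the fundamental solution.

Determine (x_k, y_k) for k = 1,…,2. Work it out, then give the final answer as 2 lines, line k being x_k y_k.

179777 8056
64639539457 2896567024

√498 = [22; 3,6,22,6,3,44, …], period ℓ=6 (even) → k=5
i=0: a=22 ⇒ p=22, q=1
i=1: a=3 ⇒ p=67, q=3
…
i=4: a=6 ⇒ p=56794, q=2545
i=5: a=3 ⇒ p=179777, q=8056
(x₁, y₁) = (179777, 8056);  179777² − 498·8056² = 1 ✓
k=2:  x_2 = 179777·179777+498·8056·8056 = 64639539457,  y_2 = 179777·8056+8056·179777 = 2896567024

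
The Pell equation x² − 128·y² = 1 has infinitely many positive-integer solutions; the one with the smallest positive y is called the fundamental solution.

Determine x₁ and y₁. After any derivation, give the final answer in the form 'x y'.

√128 → a₀=11, period (3,5,3,22); ℓ=4 even so k=3
step 0: (11, 1)  from 11·(1,0) + (0,1)
step 1: (34, 3)  from 3·(11,1) + (1,0)
step 2: (181, 16)  from 5·(34,3) + (11,1)
step 3: (577, 51)  from 3·(181,16) + (34,3)
→ (577, 51).  Check: 577²=332929, 128·51²=332928, difference 1.

577 51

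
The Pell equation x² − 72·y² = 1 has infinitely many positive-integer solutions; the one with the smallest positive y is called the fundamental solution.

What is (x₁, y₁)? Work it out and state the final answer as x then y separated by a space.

√72 → a₀=8, period (2,16); ℓ=2 even so k=1
step 0: (8, 1)  from 8·(1,0) + (0,1)
step 1: (17, 2)  from 2·(8,1) + (1,0)
fundamental: x₁=17, y₁=2  (since 289 − 72·4 = 1)

17 2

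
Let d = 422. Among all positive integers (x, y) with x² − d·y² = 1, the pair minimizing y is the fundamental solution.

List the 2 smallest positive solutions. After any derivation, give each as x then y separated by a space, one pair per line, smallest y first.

7022501 341850
98631040590001 4801283933700

[20; 1,1,5,2,1,…,1,1,40] for √422; ℓ=14 ⇒ convergent index 13
a_0=20:  p_0=20·1+0=20,  q_0=20·0+1=1
…
a_2=1:  p_2=1·21+20=41,  q_2=1·1+1=2
…
a_4=2:  p_4=2·226+41=493,  q_4=2·11+2=24
a_5=1:  p_5=1·493+226=719,  q_5=1·24+11=35
…
a_8=3:  p_8=3·53719+2650=163807,  q_8=3·2615+129=7974
…
a_11=5:  p_11=5·598859+217526=3211821,  q_11=5·29152+10589=156349
a_12=1:  p_12=1·3211821+598859=3810680,  q_12=1·156349+29152=185501
a_13=1:  p_13=1·3810680+3211821=7022501,  q_13=1·185501+156349=341850
fundamental: x₁=7022501, y₁=341850  (since 49315520295001 − 422·116861422500 = 1)
(x_2, y_2) = (7022501·7022501 + 422·341850·341850, 7022501·341850 + 341850·7022501) = (98631040590001, 4801283933700)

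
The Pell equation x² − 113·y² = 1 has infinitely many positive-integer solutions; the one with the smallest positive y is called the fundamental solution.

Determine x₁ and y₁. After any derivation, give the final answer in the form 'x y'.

d=113: √d = [10; 1,1,1,2,2,1,1,1,20] (ℓ=9, odd), read p_17/q_17
step 0: (10, 1)  from 10·(1,0) + (0,1)
step 1: (11, 1)  from 1·(10,1) + (1,0)
step 2: (21, 2)  from 1·(11,1) + (10,1)
step 3: (32, 3)  from 1·(21,2) + (11,1)
step 4: (85, 8)  from 2·(32,3) + (21,2)
step 5: (202, 19)  from 2·(85,8) + (32,3)
step 6: (287, 27)  from 1·(202,19) + (85,8)
…
step 8: (776, 73)  from 1·(489,46) + (287,27)
…
step 10: (16785, 1579)  from 1·(16009,1506) + (776,73)
…
step 12: (49579, 4664)  from 1·(32794,3085) + (16785,1579)
step 13: (131952, 12413)  from 2·(49579,4664) + (32794,3085)
…
step 15: (445435, 41903)  from 1·(313483,29490) + (131952,12413)
step 16: (758918, 71393)  from 1·(445435,41903) + (313483,29490)
step 17: (1204353, 113296)  from 1·(758918,71393) + (445435,41903)
→ (1204353, 113296).  Check: 1204353²=1450466148609, 113·113296²=1450466148608, difference 1.

1204353 113296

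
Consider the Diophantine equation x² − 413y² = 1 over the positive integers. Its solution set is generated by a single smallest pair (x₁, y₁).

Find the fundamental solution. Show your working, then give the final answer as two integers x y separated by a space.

√413 → a₀=20, period (3,9,1,4,1,9,3,40); ℓ=8 even so k=7
i=0: a=20 ⇒ p=20, q=1
i=1: a=3 ⇒ p=61, q=3
i=2: a=9 ⇒ p=569, q=28
i=3: a=1 ⇒ p=630, q=31
…
i=6: a=9 ⇒ p=36560, q=1799
i=7: a=3 ⇒ p=113399, q=5580
fundamental: x₁=113399, y₁=5580  (since 12859333201 − 413·31136400 = 1)

113399 5580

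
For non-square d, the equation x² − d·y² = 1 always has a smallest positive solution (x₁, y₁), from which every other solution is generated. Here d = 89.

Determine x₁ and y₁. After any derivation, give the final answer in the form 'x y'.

500001 53000

d=89: √d = [9; 2,3,3,2,18] (ℓ=5, odd), read p_9/q_9
k=0  a_k=9  p_k/q_k = 9/1
…
k=5  a_k=18  p_k/q_k = 9217/977
k=6  a_k=2  p_k/q_k = 18934/2007
…
k=8  a_k=3  p_k/q_k = 216991/23001
k=9  a_k=2  p_k/q_k = 500001/53000
fundamental: x₁=500001, y₁=53000  (since 250001000001 − 89·2809000000 = 1)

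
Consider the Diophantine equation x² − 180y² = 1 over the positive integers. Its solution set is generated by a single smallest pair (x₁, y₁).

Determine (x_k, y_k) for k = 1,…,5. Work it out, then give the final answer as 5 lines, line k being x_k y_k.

√180 = [13; 2,2,2,26, …], period ℓ=4 (even) → k=3
k=0  a_k=13  p_k/q_k = 13/1
k=1  a_k=2  p_k/q_k = 27/2
k=2  a_k=2  p_k/q_k = 67/5
k=3  a_k=2  p_k/q_k = 161/12
→ (161, 12).  Check: 161²=25921, 180·12²=25920, difference 1.
(x_2, y_2) = (161·161 + 180·12·12, 161·12 + 12·161) = (51841, 3864)
(x_3, y_3) = (161·51841 + 180·12·3864, 161·3864 + 12·51841) = (16692641, 1244196)
(x_4, y_4) = (161·16692641 + 180·12·1244196, 161·1244196 + 12·16692641) = (5374978561, 400627248)
(x_5, y_5) = (161·5374978561 + 180·12·400627248, 161·400627248 + 12·5374978561) = (1730726404001, 129000729660)

161 12
51841 3864
16692641 1244196
5374978561 400627248
1730726404001 129000729660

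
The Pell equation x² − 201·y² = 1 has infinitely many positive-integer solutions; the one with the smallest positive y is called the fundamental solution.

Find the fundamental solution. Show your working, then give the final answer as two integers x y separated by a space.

√201 = [14; 5,1,1,1,2,…,1,5,28, …], period ℓ=14 (even) → k=13
a_0=14:  p_0=14·1+0=14,  q_0=14·0+1=1
a_1=5:  p_1=5·14+1=71,  q_1=5·1+0=5
a_2=1:  p_2=1·71+14=85,  q_2=1·5+1=6
a_3=1:  p_3=1·85+71=156,  q_3=1·6+5=11
…
a_7=8:  p_7=8·879+638=7670,  q_7=8·62+45=541
a_8=1:  p_8=1·7670+879=8549,  q_8=1·541+62=603
a_9=2:  p_9=2·8549+7670=24768,  q_9=2·603+541=1747
a_10=1:  p_10=1·24768+8549=33317,  q_10=1·1747+603=2350
a_11=1:  p_11=1·33317+24768=58085,  q_11=1·2350+1747=4097
a_12=1:  p_12=1·58085+33317=91402,  q_12=1·4097+2350=6447
a_13=5:  p_13=5·91402+58085=515095,  q_13=5·6447+4097=36332
→ (515095, 36332).  Check: 515095²=265322859025, 201·36332²=265322859024, difference 1.

515095 36332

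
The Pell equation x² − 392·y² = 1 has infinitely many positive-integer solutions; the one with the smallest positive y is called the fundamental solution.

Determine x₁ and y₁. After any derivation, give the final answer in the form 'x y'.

99 5

[19; 1,3,1,38] for √392; ℓ=4 ⇒ convergent index 3
step 0: (19, 1)  from 19·(1,0) + (0,1)
step 1: (20, 1)  from 1·(19,1) + (1,0)
step 2: (79, 4)  from 3·(20,1) + (19,1)
step 3: (99, 5)  from 1·(79,4) + (20,1)
(x₁, y₁) = (99, 5);  99² − 392·5² = 1 ✓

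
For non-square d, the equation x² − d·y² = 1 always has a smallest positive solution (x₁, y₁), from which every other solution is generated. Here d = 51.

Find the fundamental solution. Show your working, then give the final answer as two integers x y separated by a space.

50 7

d=51: √d = [7; 7,14] (ℓ=2, even), read p_1/q_1
step 0: (7, 1)  from 7·(1,0) + (0,1)
step 1: (50, 7)  from 7·(7,1) + (1,0)
(x₁, y₁) = (50, 7);  50² − 51·7² = 1 ✓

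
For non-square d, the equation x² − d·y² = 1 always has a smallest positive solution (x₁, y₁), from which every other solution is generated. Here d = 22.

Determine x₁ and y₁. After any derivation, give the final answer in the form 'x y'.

197 42

√22 → a₀=4, period (1,2,4,2,1,8); ℓ=6 even so k=5
i=0: a=4 ⇒ p=4, q=1
i=1: a=1 ⇒ p=5, q=1
…
i=3: a=4 ⇒ p=61, q=13
i=4: a=2 ⇒ p=136, q=29
i=5: a=1 ⇒ p=197, q=42
→ (197, 42).  Check: 197²=38809, 22·42²=38808, difference 1.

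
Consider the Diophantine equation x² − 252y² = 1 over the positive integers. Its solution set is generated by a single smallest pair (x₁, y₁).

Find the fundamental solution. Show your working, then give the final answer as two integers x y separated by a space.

√252 = [15; 1,6,1,30, …], period ℓ=4 (even) → k=3
k=0  a_k=15  p_k/q_k = 15/1
k=1  a_k=1  p_k/q_k = 16/1
k=2  a_k=6  p_k/q_k = 111/7
k=3  a_k=1  p_k/q_k = 127/8
(x₁, y₁) = (127, 8);  127² − 252·8² = 1 ✓

127 8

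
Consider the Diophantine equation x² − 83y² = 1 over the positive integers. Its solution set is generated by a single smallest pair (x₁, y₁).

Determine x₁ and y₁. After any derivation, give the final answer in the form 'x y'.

82 9

d=83: √d = [9; 9,18] (ℓ=2, even), read p_1/q_1
step 0: (9, 1)  from 9·(1,0) + (0,1)
step 1: (82, 9)  from 9·(9,1) + (1,0)
(x₁, y₁) = (82, 9);  82² − 83·9² = 1 ✓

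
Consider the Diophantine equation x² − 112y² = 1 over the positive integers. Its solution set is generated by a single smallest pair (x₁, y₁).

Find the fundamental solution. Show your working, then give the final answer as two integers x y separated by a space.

127 12

√112 = [10; 1,1,2,1,1,20, …], period ℓ=6 (even) → k=5
k=0  a_k=10  p_k/q_k = 10/1
k=1  a_k=1  p_k/q_k = 11/1
k=2  a_k=1  p_k/q_k = 21/2
k=3  a_k=2  p_k/q_k = 53/5
k=4  a_k=1  p_k/q_k = 74/7
k=5  a_k=1  p_k/q_k = 127/12
→ (127, 12).  Check: 127²=16129, 112·12²=16128, difference 1.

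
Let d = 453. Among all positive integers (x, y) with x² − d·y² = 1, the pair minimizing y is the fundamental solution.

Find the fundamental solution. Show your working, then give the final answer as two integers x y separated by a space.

[21; 3,1,1,10,14,10,1,1,3,42] for √453; ℓ=10 ⇒ convergent index 9
k=0  a_k=21  p_k/q_k = 21/1
k=1  a_k=3  p_k/q_k = 64/3
…
k=3  a_k=1  p_k/q_k = 149/7
k=4  a_k=10  p_k/q_k = 1575/74
…
k=8  a_k=1  p_k/q_k = 469329/22051
k=9  a_k=3  p_k/q_k = 1653751/77700
→ (1653751, 77700).  Check: 1653751²=2734892370001, 453·77700²=2734892370000, difference 1.

1653751 77700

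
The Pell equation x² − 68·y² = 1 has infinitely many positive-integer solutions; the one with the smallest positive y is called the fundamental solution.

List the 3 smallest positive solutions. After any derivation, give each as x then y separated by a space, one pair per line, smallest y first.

33 4
2177 264
143649 17420

√68 = [8; 4,16, …], period ℓ=2 (even) → k=1
a_0=8:  p_0=8·1+0=8,  q_0=8·0+1=1
a_1=4:  p_1=4·8+1=33,  q_1=4·1+0=4
→ (33, 4).  Check: 33²=1089, 68·4²=1088, difference 1.
n=2: (33,4)∘(33,4) = (33·33+68·4·4, 33·4+4·33) = (2177,264)
n=3: (2177,264)∘(33,4) = (33·2177+68·4·264, 33·264+4·2177) = (143649,17420)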